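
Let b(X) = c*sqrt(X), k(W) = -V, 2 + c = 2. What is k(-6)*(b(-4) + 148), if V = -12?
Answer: 1776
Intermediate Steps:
c = 0 (c = -2 + 2 = 0)
k(W) = 12 (k(W) = -1*(-12) = 12)
b(X) = 0 (b(X) = 0*sqrt(X) = 0)
k(-6)*(b(-4) + 148) = 12*(0 + 148) = 12*148 = 1776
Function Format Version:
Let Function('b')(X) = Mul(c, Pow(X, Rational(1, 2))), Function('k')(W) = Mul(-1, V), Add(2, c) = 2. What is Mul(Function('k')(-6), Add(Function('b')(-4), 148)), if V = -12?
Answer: 1776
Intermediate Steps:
c = 0 (c = Add(-2, 2) = 0)
Function('k')(W) = 12 (Function('k')(W) = Mul(-1, -12) = 12)
Function('b')(X) = 0 (Function('b')(X) = Mul(0, Pow(X, Rational(1, 2))) = 0)
Mul(Function('k')(-6), Add(Function('b')(-4), 148)) = Mul(12, Add(0, 148)) = Mul(12, 148) = 1776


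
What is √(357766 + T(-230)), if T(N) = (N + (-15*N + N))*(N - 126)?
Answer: I*√706674 ≈ 840.64*I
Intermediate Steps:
T(N) = -13*N*(-126 + N) (T(N) = (N - 14*N)*(-126 + N) = (-13*N)*(-126 + N) = -13*N*(-126 + N))
√(357766 + T(-230)) = √(357766 + 13*(-230)*(126 - 1*(-230))) = √(357766 + 13*(-230)*(126 + 230)) = √(357766 + 13*(-230)*356) = √(357766 - 1064440) = √(-706674) = I*√706674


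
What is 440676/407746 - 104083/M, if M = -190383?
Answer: 63168322913/38813953359 ≈ 1.6275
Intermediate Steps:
440676/407746 - 104083/M = 440676/407746 - 104083/(-190383) = 440676*(1/407746) - 104083*(-1/190383) = 220338/203873 + 104083/190383 = 63168322913/38813953359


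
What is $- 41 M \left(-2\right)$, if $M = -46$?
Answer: $-3772$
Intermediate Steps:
$- 41 M \left(-2\right) = \left(-41\right) \left(-46\right) \left(-2\right) = 1886 \left(-2\right) = -3772$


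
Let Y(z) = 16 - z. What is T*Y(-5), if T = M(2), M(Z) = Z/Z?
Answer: 21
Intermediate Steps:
M(Z) = 1
T = 1
T*Y(-5) = 1*(16 - 1*(-5)) = 1*(16 + 5) = 1*21 = 21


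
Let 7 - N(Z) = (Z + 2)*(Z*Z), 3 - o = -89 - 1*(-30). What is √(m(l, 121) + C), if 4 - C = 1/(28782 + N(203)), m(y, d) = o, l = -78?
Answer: 7*√5966981209023/2104764 ≈ 8.1240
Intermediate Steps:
o = 62 (o = 3 - (-89 - 1*(-30)) = 3 - (-89 + 30) = 3 - 1*(-59) = 3 + 59 = 62)
m(y, d) = 62
N(Z) = 7 - Z²*(2 + Z) (N(Z) = 7 - (Z + 2)*Z*Z = 7 - (2 + Z)*Z² = 7 - Z²*(2 + Z))
C = 33676225/8419056 (C = 4 - 1/(28782 + (7 - 1*203³ - 2*203²)) = 4 - 1/(28782 + (7 - 1*8365427 - 2*41209)) = 4 - 1/(28782 + (7 - 8365427 - 82418)) = 4 - 1/(28782 - 8447838) = 4 - 1/(-8419056) = 4 - 1*(-1/8419056) = 4 + 1/8419056 = 33676225/8419056 ≈ 4.0000)
√(m(l, 121) + C) = √(62 + 33676225/8419056) = √(555657697/8419056) = 7*√5966981209023/2104764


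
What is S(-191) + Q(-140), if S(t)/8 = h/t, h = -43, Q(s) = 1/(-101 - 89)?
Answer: 65169/36290 ≈ 1.7958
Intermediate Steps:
Q(s) = -1/190 (Q(s) = 1/(-190) = -1/190)
S(t) = -344/t (S(t) = 8*(-43/t) = -344/t)
S(-191) + Q(-140) = -344/(-191) - 1/190 = -344*(-1/191) - 1/190 = 344/191 - 1/190 = 65169/36290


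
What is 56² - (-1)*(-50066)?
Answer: -46930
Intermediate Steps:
56² - (-1)*(-50066) = 3136 - 1*50066 = 3136 - 50066 = -46930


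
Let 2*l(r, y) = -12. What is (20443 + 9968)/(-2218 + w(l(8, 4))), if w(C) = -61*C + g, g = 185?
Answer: -30411/1667 ≈ -18.243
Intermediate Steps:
l(r, y) = -6 (l(r, y) = (½)*(-12) = -6)
w(C) = 185 - 61*C (w(C) = -61*C + 185 = 185 - 61*C)
(20443 + 9968)/(-2218 + w(l(8, 4))) = (20443 + 9968)/(-2218 + (185 - 61*(-6))) = 30411/(-2218 + (185 + 366)) = 30411/(-2218 + 551) = 30411/(-1667) = 30411*(-1/1667) = -30411/1667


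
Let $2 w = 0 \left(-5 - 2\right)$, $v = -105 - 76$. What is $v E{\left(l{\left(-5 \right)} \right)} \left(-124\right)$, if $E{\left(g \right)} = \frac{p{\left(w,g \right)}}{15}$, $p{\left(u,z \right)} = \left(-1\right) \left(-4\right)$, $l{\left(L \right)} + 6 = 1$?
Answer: $\frac{89776}{15} \approx 5985.1$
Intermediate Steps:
$l{\left(L \right)} = -5$ ($l{\left(L \right)} = -6 + 1 = -5$)
$v = -181$ ($v = -105 - 76 = -181$)
$w = 0$ ($w = \frac{0 \left(-5 - 2\right)}{2} = \frac{0 \left(-7\right)}{2} = \frac{1}{2} \cdot 0 = 0$)
$p{\left(u,z \right)} = 4$
$E{\left(g \right)} = \frac{4}{15}$
$v E{\left(l{\left(-5 \right)} \right)} \left(-124\right) = \left(-181\right) \frac{4}{15} \left(-124\right) = \left(- \frac{724}{15}\right) \left(-124\right) = \frac{89776}{15}$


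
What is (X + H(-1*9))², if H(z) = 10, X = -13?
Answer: 9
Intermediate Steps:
(X + H(-1*9))² = (-13 + 10)² = (-3)² = 9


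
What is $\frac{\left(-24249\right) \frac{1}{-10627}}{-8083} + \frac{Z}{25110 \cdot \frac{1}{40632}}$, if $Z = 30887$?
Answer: $\frac{2222815188473}{44473995} \approx 49980.0$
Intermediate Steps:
$\frac{\left(-24249\right) \frac{1}{-10627}}{-8083} + \frac{Z}{25110 \cdot \frac{1}{40632}} = \frac{\left(-24249\right) \frac{1}{-10627}}{-8083} + \frac{30887}{25110 \cdot \frac{1}{40632}} = \left(-24249\right) \left(- \frac{1}{10627}\right) \left(- \frac{1}{8083}\right) + \frac{30887}{25110 \cdot \frac{1}{40632}} = \frac{24249}{10627} \left(- \frac{1}{8083}\right) + \frac{30887}{\frac{4185}{6772}} = - \frac{3}{10627} + 30887 \cdot \frac{6772}{4185} = - \frac{3}{10627} + \frac{209166764}{4185} = \frac{2222815188473}{44473995}$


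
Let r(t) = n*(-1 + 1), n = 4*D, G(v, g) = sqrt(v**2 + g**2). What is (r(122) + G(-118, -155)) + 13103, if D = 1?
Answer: 13103 + sqrt(37949) ≈ 13298.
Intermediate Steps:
G(v, g) = sqrt(g**2 + v**2)
n = 4 (n = 4*1 = 4)
r(t) = 0 (r(t) = 4*(-1 + 1) = 4*0 = 0)
(r(122) + G(-118, -155)) + 13103 = (0 + sqrt((-155)**2 + (-118)**2)) + 13103 = (0 + sqrt(24025 + 13924)) + 13103 = (0 + sqrt(37949)) + 13103 = sqrt(37949) + 13103 = 13103 + sqrt(37949)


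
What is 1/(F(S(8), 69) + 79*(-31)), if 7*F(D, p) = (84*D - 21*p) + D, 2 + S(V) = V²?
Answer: -7/13322 ≈ -0.00052545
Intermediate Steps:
S(V) = -2 + V²
F(D, p) = -3*p + 85*D/7 (F(D, p) = ((84*D - 21*p) + D)/7 = ((-21*p + 84*D) + D)/7 = (-21*p + 85*D)/7 = -3*p + 85*D/7)
1/(F(S(8), 69) + 79*(-31)) = 1/((-3*69 + 85*(-2 + 8²)/7) + 79*(-31)) = 1/((-207 + 85*(-2 + 64)/7) - 2449) = 1/((-207 + (85/7)*62) - 2449) = 1/((-207 + 5270/7) - 2449) = 1/(3821/7 - 2449) = 1/(-13322/7) = -7/13322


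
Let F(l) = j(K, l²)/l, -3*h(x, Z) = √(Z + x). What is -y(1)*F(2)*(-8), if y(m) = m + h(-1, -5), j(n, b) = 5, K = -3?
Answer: 20 - 20*I*√6/3 ≈ 20.0 - 16.33*I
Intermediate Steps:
h(x, Z) = -√(Z + x)/3
F(l) = 5/l
y(m) = m - I*√6/3 (y(m) = m - √(-5 - 1)/3 = m - I*√6/3)
-y(1)*F(2)*(-8) = -(1 - I*√6/3)*(5/2)*(-8) = -(5/2 - 5*I*√6/6)*(-8) = -(-20 + 20*I*√6/3) = 20 - 20*I*√6/3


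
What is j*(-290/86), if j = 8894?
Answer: -1289630/43 ≈ -29991.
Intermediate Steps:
j*(-290/86) = 8894*(-290/86) = 8894*(-290*1/86) = 8894*(-145/43) = -1289630/43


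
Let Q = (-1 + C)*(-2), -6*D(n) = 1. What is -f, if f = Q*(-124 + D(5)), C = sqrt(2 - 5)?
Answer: 745/3 - 745*I*sqrt(3)/3 ≈ 248.33 - 430.13*I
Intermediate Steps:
C = I*sqrt(3) (C = sqrt(-3) = I*sqrt(3) ≈ 1.732*I)
D(n) = -1/6 (D(n) = -1/6*1 = -1/6)
Q = 2 - 2*I*sqrt(3) (Q = (-1 + I*sqrt(3))*(-2) = 2 - 2*I*sqrt(3) ≈ 2.0 - 3.4641*I)
f = -745/3 + 745*I*sqrt(3)/3 (f = (2 - 2*I*sqrt(3))*(-124 - 1/6) = (2 - 2*I*sqrt(3))*(-745/6) = -745/3 + 745*I*sqrt(3)/3 ≈ -248.33 + 430.13*I)
-f = -(-745/3 + 745*I*sqrt(3)/3) = 745/3 - 745*I*sqrt(3)/3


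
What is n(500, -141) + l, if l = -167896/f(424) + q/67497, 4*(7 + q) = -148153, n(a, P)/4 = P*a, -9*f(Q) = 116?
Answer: -2105973874441/7829652 ≈ -2.6897e+5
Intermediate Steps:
f(Q) = -116/9 (f(Q) = -⅑*116 = -116/9)
n(a, P) = 4*P*a (n(a, P) = 4*(P*a) = 4*P*a)
q = -148181/4 (q = -7 + (¼)*(-148153) = -7 - 148153/4 = -148181/4 ≈ -37045.)
l = 101987989559/7829652 (l = -167896/(-116/9) - 148181/4/67497 = -167896*(-9/116) - 148181/4*1/67497 = 377766/29 - 148181/269988 = 101987989559/7829652 ≈ 13026.)
n(500, -141) + l = 4*(-141)*500 + 101987989559/7829652 = -282000 + 101987989559/7829652 = -2105973874441/7829652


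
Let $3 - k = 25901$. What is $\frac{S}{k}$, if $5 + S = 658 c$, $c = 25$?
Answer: $- \frac{715}{1126} \approx -0.63499$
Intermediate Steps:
$k = -25898$ ($k = 3 - 25901 = -25898$)
$S = 16445$ ($S = -5 + 658 \cdot 25 = -5 + 16450 = 16445$)
$\frac{S}{k} = \frac{16445}{-25898} = 16445 \left(- \frac{1}{25898}\right) = - \frac{715}{1126}$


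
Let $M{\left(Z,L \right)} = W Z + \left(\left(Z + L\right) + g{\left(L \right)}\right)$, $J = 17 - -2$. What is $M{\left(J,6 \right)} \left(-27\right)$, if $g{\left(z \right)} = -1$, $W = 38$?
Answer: $-20142$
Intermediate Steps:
$J = 19$ ($J = 17 + 2 = 19$)
$M{\left(Z,L \right)} = -1 + L + 39 Z$ ($M{\left(Z,L \right)} = 38 Z - \left(1 - L - Z\right) = 38 Z + \left(-1 + L + Z\right) = -1 + L + 39 Z$)
$M{\left(J,6 \right)} \left(-27\right) = \left(-1 + 6 + 39 \cdot 19\right) \left(-27\right) = \left(-1 + 6 + 741\right) \left(-27\right) = 746 \left(-27\right) = -20142$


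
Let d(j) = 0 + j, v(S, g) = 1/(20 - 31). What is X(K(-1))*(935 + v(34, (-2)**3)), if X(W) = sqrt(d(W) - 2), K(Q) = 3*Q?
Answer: 10284*I*sqrt(5)/11 ≈ 2090.5*I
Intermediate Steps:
v(S, g) = -1/11 (v(S, g) = 1/(-11) = -1/11)
d(j) = j
X(W) = sqrt(-2 + W) (X(W) = sqrt(W - 2) = sqrt(-2 + W))
X(K(-1))*(935 + v(34, (-2)**3)) = sqrt(-2 + 3*(-1))*(935 - 1/11) = sqrt(-2 - 3)*(10284/11) = sqrt(-5)*(10284/11) = (I*sqrt(5))*(10284/11) = 10284*I*sqrt(5)/11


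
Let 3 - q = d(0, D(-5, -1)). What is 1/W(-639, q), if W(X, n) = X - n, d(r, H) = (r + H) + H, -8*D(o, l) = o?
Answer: -4/2563 ≈ -0.0015607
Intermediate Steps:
D(o, l) = -o/8
d(r, H) = r + 2*H (d(r, H) = (H + r) + H = r + 2*H)
q = 7/4 (q = 3 - (0 + 2*(-⅛*(-5))) = 3 - (0 + 2*(5/8)) = 3 - (0 + 5/4) = 3 - 1*5/4 = 3 - 5/4 = 7/4 ≈ 1.7500)
1/W(-639, q) = 1/(-639 - 1*7/4) = 1/(-639 - 7/4) = 1/(-2563/4) = -4/2563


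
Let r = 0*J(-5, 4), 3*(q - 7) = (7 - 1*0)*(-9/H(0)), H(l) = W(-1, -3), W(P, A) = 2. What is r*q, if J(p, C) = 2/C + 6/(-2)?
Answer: 0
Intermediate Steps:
J(p, C) = -3 + 2/C (J(p, C) = 2/C + 6*(-½) = 2/C - 3 = -3 + 2/C)
H(l) = 2
q = -7/2 (q = 7 + ((7 - 1*0)*(-9/2))/3 = 7 + ((7 + 0)*(-9*½))/3 = 7 + (7*(-9/2))/3 = 7 + (⅓)*(-63/2) = 7 - 21/2 = -7/2 ≈ -3.5000)
r = 0 (r = 0*(-3 + 2/4) = 0*(-3 + 2*(¼)) = 0*(-3 + ½) = 0*(-5/2) = 0)
r*q = 0*(-7/2) = 0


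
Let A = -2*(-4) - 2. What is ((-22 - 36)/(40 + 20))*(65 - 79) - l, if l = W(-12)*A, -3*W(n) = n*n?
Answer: 4523/15 ≈ 301.53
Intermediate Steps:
A = 6 (A = 8 - 2 = 6)
W(n) = -n**2/3 (W(n) = -n*n/3 = -n**2/3)
l = -288 (l = -1/3*(-12)**2*6 = -1/3*144*6 = -48*6 = -288)
((-22 - 36)/(40 + 20))*(65 - 79) - l = ((-22 - 36)/(40 + 20))*(65 - 79) - 1*(-288) = -58/60*(-14) + 288 = -58*1/60*(-14) + 288 = -29/30*(-14) + 288 = 203/15 + 288 = 4523/15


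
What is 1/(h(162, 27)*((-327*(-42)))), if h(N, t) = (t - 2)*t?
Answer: 1/9270450 ≈ 1.0787e-7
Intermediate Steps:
h(N, t) = t*(-2 + t) (h(N, t) = (-2 + t)*t = t*(-2 + t))
1/(h(162, 27)*((-327*(-42)))) = 1/(((27*(-2 + 27)))*((-327*(-42)))) = 1/((27*25)*13734) = (1/13734)/675 = (1/675)*(1/13734) = 1/9270450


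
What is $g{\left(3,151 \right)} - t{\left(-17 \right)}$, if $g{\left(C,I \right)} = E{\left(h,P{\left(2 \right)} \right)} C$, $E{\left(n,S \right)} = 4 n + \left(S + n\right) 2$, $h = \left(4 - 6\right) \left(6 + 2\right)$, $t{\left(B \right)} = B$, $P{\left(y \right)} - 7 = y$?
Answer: $-217$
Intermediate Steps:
$P{\left(y \right)} = 7 + y$
$h = -16$ ($h = \left(-2\right) 8 = -16$)
$E{\left(n,S \right)} = 2 S + 6 n$ ($E{\left(n,S \right)} = 4 n + \left(2 S + 2 n\right) = 2 S + 6 n$)
$g{\left(C,I \right)} = - 78 C$ ($g{\left(C,I \right)} = \left(2 \left(7 + 2\right) + 6 \left(-16\right)\right) C = \left(2 \cdot 9 - 96\right) C = \left(18 - 96\right) C = - 78 C$)
$g{\left(3,151 \right)} - t{\left(-17 \right)} = \left(-78\right) 3 - -17 = -234 + 17 = -217$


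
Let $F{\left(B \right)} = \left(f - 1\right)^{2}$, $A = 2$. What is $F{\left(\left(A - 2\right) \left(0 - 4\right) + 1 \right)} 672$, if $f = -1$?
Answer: $2688$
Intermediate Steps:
$F{\left(B \right)} = 4$ ($F{\left(B \right)} = \left(-1 - 1\right)^{2} = \left(-2\right)^{2} = 4$)
$F{\left(\left(A - 2\right) \left(0 - 4\right) + 1 \right)} 672 = 4 \cdot 672 = 2688$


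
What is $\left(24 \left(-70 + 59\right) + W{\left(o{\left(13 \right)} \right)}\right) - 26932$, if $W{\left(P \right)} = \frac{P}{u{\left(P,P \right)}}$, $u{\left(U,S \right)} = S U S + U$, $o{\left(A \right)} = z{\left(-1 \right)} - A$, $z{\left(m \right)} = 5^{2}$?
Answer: $- \frac{3943419}{145} \approx -27196.0$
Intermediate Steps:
$z{\left(m \right)} = 25$
$o{\left(A \right)} = 25 - A$
$u{\left(U,S \right)} = U + U S^{2}$ ($u{\left(U,S \right)} = U S^{2} + U = U + U S^{2}$)
$W{\left(P \right)} = \frac{1}{1 + P^{2}}$ ($W{\left(P \right)} = \frac{P}{P \left(1 + P^{2}\right)} = P \frac{1}{P \left(1 + P^{2}\right)} = \frac{1}{1 + P^{2}}$)
$\left(24 \left(-70 + 59\right) + W{\left(o{\left(13 \right)} \right)}\right) - 26932 = \left(24 \left(-70 + 59\right) + \frac{1}{1 + \left(25 - 13\right)^{2}}\right) - 26932 = \left(24 \left(-11\right) + \frac{1}{1 + \left(25 - 13\right)^{2}}\right) - 26932 = \left(-264 + \frac{1}{1 + 12^{2}}\right) - 26932 = \left(-264 + \frac{1}{1 + 144}\right) - 26932 = \left(-264 + \frac{1}{145}\right) - 26932 = - \frac{38279}{145} - 26932 = - \frac{3943419}{145}$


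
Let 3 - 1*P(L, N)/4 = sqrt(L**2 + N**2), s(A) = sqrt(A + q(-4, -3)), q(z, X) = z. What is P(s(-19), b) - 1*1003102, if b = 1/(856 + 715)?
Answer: -1003090 - 4*I*sqrt(56764942)/1571 ≈ -1.0031e+6 - 19.183*I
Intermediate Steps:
b = 1/1571 ≈ 0.00063654
s(A) = sqrt(-4 + A) (s(A) = sqrt(A - 4) = sqrt(-4 + A))
P(L, N) = 12 - 4*sqrt(L**2 + N**2)
P(s(-19), b) - 1*1003102 = (12 - 4*sqrt((sqrt(-4 - 19))**2 + (1/1571)**2)) - 1*1003102 = (12 - 4*sqrt((sqrt(-23))**2 + 1/2468041)) - 1003102 = (12 - 4*sqrt((I*sqrt(23))**2 + 1/2468041)) - 1003102 = (12 - 4*sqrt(-23 + 1/2468041)) - 1003102 = (12 - 4*I*sqrt(56764942)/1571) - 1003102 = -1003090 - 4*I*sqrt(56764942)/1571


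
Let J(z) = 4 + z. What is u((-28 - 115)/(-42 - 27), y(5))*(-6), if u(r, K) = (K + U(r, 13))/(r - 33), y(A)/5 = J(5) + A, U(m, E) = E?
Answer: 17181/1067 ≈ 16.102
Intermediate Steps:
y(A) = 45 + 5*A (y(A) = 5*((4 + 5) + A) = 5*(9 + A) = 45 + 5*A)
u(r, K) = (13 + K)/(-33 + r) (u(r, K) = (K + 13)/(r - 33) = (13 + K)/(-33 + r))
u((-28 - 115)/(-42 - 27), y(5))*(-6) = ((13 + (45 + 5*5))/(-33 + (-28 - 115)/(-42 - 27)))*(-6) = ((13 + (45 + 25))/(-33 - 143/(-69)))*(-6) = ((13 + 70)/(-33 - 143*(-1/69)))*(-6) = (83/(-33 + 143/69))*(-6) = (83/(-2134/69))*(-6) = -69/2134*83*(-6) = -5727/2134*(-6) = 17181/1067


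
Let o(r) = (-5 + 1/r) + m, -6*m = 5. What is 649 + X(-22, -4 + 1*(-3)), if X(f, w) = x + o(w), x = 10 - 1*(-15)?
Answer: 28057/42 ≈ 668.02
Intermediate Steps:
m = -⅚ (m = -⅙*5 = -⅚ ≈ -0.83333)
o(r) = -35/6 + 1/r (o(r) = (-5 + 1/r) - ⅚ = -35/6 + 1/r)
x = 25 (x = 10 + 15 = 25)
X(f, w) = 115/6 + 1/w (X(f, w) = 25 + (-35/6 + 1/w) = 115/6 + 1/w)
649 + X(-22, -4 + 1*(-3)) = 649 + (115/6 + 1/(-4 + 1*(-3))) = 649 + (115/6 + 1/(-4 - 3)) = 649 + (115/6 + 1/(-7)) = 649 + (115/6 - ⅐) = 649 + 799/42 = 28057/42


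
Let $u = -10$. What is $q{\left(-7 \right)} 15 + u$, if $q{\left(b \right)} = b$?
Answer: $-115$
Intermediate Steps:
$q{\left(-7 \right)} 15 + u = \left(-7\right) 15 - 10 = -105 - 10 = -115$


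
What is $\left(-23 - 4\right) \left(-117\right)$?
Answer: $3159$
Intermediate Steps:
$\left(-23 - 4\right) \left(-117\right) = \left(-27\right) \left(-117\right) = 3159$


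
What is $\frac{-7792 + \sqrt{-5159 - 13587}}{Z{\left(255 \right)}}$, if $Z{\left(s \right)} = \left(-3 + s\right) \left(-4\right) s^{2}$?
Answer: $\frac{487}{4096575} - \frac{i \sqrt{18746}}{65545200} \approx 0.00011888 - 2.0889 \cdot 10^{-6} i$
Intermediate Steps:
$Z{\left(s \right)} = s^{2} \left(12 - 4 s\right)$ ($Z{\left(s \right)} = \left(12 - 4 s\right) s^{2} = s^{2} \left(12 - 4 s\right)$)
$\frac{-7792 + \sqrt{-5159 - 13587}}{Z{\left(255 \right)}} = \frac{-7792 + \sqrt{-5159 - 13587}}{4 \cdot 255^{2} \left(3 - 255\right)} = \frac{-7792 + \sqrt{-18746}}{4 \cdot 65025 \left(3 - 255\right)} = \frac{-7792 + i \sqrt{18746}}{4 \cdot 65025 \left(-252\right)} = \frac{-7792 + i \sqrt{18746}}{-65545200} = \left(-7792 + i \sqrt{18746}\right) \left(- \frac{1}{65545200}\right) = \frac{487}{4096575} - \frac{i \sqrt{18746}}{65545200}$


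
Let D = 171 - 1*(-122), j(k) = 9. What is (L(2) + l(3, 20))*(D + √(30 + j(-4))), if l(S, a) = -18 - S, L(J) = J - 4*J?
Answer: -7911 - 27*√39 ≈ -8079.6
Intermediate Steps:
D = 293 (D = 171 + 122 = 293)
L(J) = -3*J
(L(2) + l(3, 20))*(D + √(30 + j(-4))) = (-3*2 + (-18 - 1*3))*(293 + √(30 + 9)) = (-6 + (-18 - 3))*(293 + √39) = (-6 - 21)*(293 + √39) = -27*(293 + √39) = -7911 - 27*√39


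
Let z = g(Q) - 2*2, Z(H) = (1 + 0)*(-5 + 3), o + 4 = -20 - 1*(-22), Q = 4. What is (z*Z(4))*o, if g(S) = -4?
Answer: -32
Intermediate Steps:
o = -2 (o = -4 + (-20 - 1*(-22)) = -4 + (-20 + 22) = -4 + 2 = -2)
Z(H) = -2 (Z(H) = 1*(-2) = -2)
z = -8 (z = -4 - 2*2 = -4 - 4 = -8)
(z*Z(4))*o = -8*(-2)*(-2) = 16*(-2) = -32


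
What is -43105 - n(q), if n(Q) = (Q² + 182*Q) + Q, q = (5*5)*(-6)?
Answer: -38155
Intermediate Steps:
q = -150 (q = 25*(-6) = -150)
n(Q) = Q² + 183*Q
-43105 - n(q) = -43105 - (-150)*(183 - 150) = -43105 - (-150)*33 = -43105 - 1*(-4950) = -43105 + 4950 = -38155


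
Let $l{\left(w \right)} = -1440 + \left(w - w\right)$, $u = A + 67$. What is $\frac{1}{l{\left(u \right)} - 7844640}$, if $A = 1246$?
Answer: $- \frac{1}{7846080} \approx -1.2745 \cdot 10^{-7}$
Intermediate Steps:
$u = 1313$ ($u = 1246 + 67 = 1313$)
$l{\left(w \right)} = -1440$ ($l{\left(w \right)} = -1440 + 0 = -1440$)
$\frac{1}{l{\left(u \right)} - 7844640} = \frac{1}{-1440 - 7844640} = \frac{1}{-7846080} = - \frac{1}{7846080}$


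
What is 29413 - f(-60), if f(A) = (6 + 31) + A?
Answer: 29436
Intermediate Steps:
f(A) = 37 + A
29413 - f(-60) = 29413 - (37 - 60) = 29413 - 1*(-23) = 29413 + 23 = 29436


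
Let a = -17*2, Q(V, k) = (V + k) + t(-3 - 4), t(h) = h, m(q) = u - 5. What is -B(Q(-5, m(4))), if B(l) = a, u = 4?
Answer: 34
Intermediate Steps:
m(q) = -1 (m(q) = 4 - 5 = -1)
Q(V, k) = -7 + V + k (Q(V, k) = (V + k) + (-3 - 4) = (V + k) - 7 = -7 + V + k)
a = -34
B(l) = -34
-B(Q(-5, m(4))) = -1*(-34) = 34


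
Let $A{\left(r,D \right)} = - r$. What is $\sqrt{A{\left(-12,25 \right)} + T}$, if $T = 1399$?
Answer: $\sqrt{1411} \approx 37.563$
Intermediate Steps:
$\sqrt{A{\left(-12,25 \right)} + T} = \sqrt{\left(-1\right) \left(-12\right) + 1399} = \sqrt{12 + 1399} = \sqrt{1411}$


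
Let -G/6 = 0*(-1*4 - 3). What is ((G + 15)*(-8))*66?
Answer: -7920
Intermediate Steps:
G = 0 (G = -0*(-1*4 - 3) = -0*(-4 - 3) = -0*(-7) = -6*0 = 0)
((G + 15)*(-8))*66 = ((0 + 15)*(-8))*66 = (15*(-8))*66 = -120*66 = -7920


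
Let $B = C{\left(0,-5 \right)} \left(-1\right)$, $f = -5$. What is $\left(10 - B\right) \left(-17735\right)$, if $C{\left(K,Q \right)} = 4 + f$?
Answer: $-159615$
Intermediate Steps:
$C{\left(K,Q \right)} = -1$ ($C{\left(K,Q \right)} = 4 - 5 = -1$)
$B = 1$ ($B = \left(-1\right) \left(-1\right) = 1$)
$\left(10 - B\right) \left(-17735\right) = \left(10 - 1\right) \left(-17735\right) = 9 \left(-17735\right) = -159615$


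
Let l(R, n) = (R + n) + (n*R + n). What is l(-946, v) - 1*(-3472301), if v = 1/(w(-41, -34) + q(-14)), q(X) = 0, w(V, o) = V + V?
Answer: 142326027/41 ≈ 3.4714e+6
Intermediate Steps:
w(V, o) = 2*V
v = -1/82 (v = 1/(2*(-41) + 0) = 1/(-82 + 0) = 1/(-82) = -1/82 ≈ -0.012195)
l(R, n) = R + 2*n + R*n (l(R, n) = (R + n) + (R*n + n) = (R + n) + (n + R*n) = R + 2*n + R*n)
l(-946, v) - 1*(-3472301) = (-946 + 2*(-1/82) - 946*(-1/82)) - 1*(-3472301) = (-946 - 1/41 + 473/41) + 3472301 = -38314/41 + 3472301 = 142326027/41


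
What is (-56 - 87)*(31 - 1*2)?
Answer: -4147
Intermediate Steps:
(-56 - 87)*(31 - 1*2) = -143*(31 - 2) = -143*29 = -4147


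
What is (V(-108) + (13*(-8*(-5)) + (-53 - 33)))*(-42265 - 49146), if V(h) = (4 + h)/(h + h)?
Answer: -1072342441/27 ≈ -3.9716e+7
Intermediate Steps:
V(h) = (4 + h)/(2*h) (V(h) = (4 + h)/((2*h)) = (1/(2*h))*(4 + h) = (4 + h)/(2*h))
(V(-108) + (13*(-8*(-5)) + (-53 - 33)))*(-42265 - 49146) = ((½)*(4 - 108)/(-108) + (13*(-8*(-5)) + (-53 - 33)))*(-42265 - 49146) = ((½)*(-1/108)*(-104) + (13*40 - 86))*(-91411) = (13/27 + (520 - 86))*(-91411) = (13/27 + 434)*(-91411) = (11731/27)*(-91411) = -1072342441/27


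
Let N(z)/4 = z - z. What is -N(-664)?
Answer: 0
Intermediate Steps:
N(z) = 0 (N(z) = 4*(z - z) = 4*0 = 0)
-N(-664) = -1*0 = 0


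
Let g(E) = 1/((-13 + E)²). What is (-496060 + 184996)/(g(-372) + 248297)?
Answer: -7684576900/6133970471 ≈ -1.2528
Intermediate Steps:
g(E) = (-13 + E)⁻²
(-496060 + 184996)/(g(-372) + 248297) = (-496060 + 184996)/((-13 - 372)⁻² + 248297) = -311064/((-385)⁻² + 248297) = -311064/(1/148225 + 248297) = -311064/36803822826/148225 = -311064*148225/36803822826 = -7684576900/6133970471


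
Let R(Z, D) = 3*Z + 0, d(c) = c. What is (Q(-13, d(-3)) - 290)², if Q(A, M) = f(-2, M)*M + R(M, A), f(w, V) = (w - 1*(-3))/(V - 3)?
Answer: 356409/4 ≈ 89102.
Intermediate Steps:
f(w, V) = (3 + w)/(-3 + V) (f(w, V) = (w + 3)/(-3 + V) = (3 + w)/(-3 + V))
R(Z, D) = 3*Z
Q(A, M) = 3*M + M/(-3 + M) (Q(A, M) = ((3 - 2)/(-3 + M))*M + 3*M = (1/(-3 + M))*M + 3*M = M/(-3 + M) + 3*M = 3*M + M/(-3 + M))
(Q(-13, d(-3)) - 290)² = (-3*(-8 + 3*(-3))/(-3 - 3) - 290)² = (-3*(-8 - 9)/(-6) - 290)² = (-3*(-⅙)*(-17) - 290)² = (-17/2 - 290)² = (-597/2)² = 356409/4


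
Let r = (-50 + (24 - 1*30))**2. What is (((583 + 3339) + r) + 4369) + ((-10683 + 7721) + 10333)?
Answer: 18798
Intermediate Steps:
r = 3136 (r = (-50 + (24 - 30))**2 = (-50 - 6)**2 = (-56)**2 = 3136)
(((583 + 3339) + r) + 4369) + ((-10683 + 7721) + 10333) = (((583 + 3339) + 3136) + 4369) + ((-10683 + 7721) + 10333) = ((3922 + 3136) + 4369) + (-2962 + 10333) = (7058 + 4369) + 7371 = 11427 + 7371 = 18798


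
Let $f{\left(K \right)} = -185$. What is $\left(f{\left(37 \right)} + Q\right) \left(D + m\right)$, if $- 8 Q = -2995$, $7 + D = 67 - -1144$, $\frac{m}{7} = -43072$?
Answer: $- \frac{113738625}{2} \approx -5.6869 \cdot 10^{7}$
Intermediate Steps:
$m = -301504$ ($m = 7 \left(-43072\right) = -301504$)
$D = 1204$ ($D = -7 + \left(67 - -1144\right) = -7 + \left(67 + 1144\right) = -7 + 1211 = 1204$)
$Q = \frac{2995}{8}$ ($Q = \left(- \frac{1}{8}\right) \left(-2995\right) = \frac{2995}{8} \approx 374.38$)
$\left(f{\left(37 \right)} + Q\right) \left(D + m\right) = \left(-185 + \frac{2995}{8}\right) \left(1204 - 301504\right) = \frac{1515}{8} \left(-300300\right) = - \frac{113738625}{2}$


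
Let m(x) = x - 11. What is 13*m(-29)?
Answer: -520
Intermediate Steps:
m(x) = -11 + x
13*m(-29) = 13*(-11 - 29) = 13*(-40) = -520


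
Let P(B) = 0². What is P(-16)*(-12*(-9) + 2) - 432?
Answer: -432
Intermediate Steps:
P(B) = 0
P(-16)*(-12*(-9) + 2) - 432 = 0*(-12*(-9) + 2) - 432 = 0*(108 + 2) - 432 = 0*110 - 432 = 0 - 432 = -432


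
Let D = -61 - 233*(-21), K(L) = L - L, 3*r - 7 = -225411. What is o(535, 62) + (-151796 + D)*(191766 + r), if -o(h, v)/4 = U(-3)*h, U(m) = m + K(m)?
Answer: -17140600852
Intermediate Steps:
r = -225404/3 (r = 7/3 + (1/3)*(-225411) = 7/3 - 75137 = -225404/3 ≈ -75135.)
K(L) = 0
U(m) = m (U(m) = m + 0 = m)
D = 4832 (D = -61 + 4893 = 4832)
o(h, v) = 12*h (o(h, v) = -(-12)*h = 12*h)
o(535, 62) + (-151796 + D)*(191766 + r) = 12*535 + (-151796 + 4832)*(191766 - 225404/3) = 6420 - 146964*349894/3 = 6420 - 17140607272 = -17140600852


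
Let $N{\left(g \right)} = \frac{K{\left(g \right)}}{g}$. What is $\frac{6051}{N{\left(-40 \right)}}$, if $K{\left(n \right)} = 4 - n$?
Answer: $- \frac{60510}{11} \approx -5500.9$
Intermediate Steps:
$N{\left(g \right)} = \frac{4 - g}{g}$
$\frac{6051}{N{\left(-40 \right)}} = \frac{6051}{\frac{1}{-40} \left(4 - -40\right)} = \frac{6051}{\left(- \frac{1}{40}\right) \left(4 + 40\right)} = \frac{6051}{\left(- \frac{1}{40}\right) 44} = \frac{6051}{- \frac{11}{10}} = 6051 \left(- \frac{10}{11}\right) = - \frac{60510}{11}$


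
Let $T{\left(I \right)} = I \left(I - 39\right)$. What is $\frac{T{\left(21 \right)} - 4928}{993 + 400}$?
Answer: $- \frac{758}{199} \approx -3.809$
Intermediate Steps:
$T{\left(I \right)} = I \left(-39 + I\right)$
$\frac{T{\left(21 \right)} - 4928}{993 + 400} = \frac{21 \left(-39 + 21\right) - 4928}{993 + 400} = \frac{21 \left(-18\right) - 4928}{1393} = \left(-378 - 4928\right) \frac{1}{1393} = \left(-5306\right) \frac{1}{1393} = - \frac{758}{199}$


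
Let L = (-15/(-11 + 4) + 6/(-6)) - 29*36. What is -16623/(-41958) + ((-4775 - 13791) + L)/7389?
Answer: -8641001/3827502 ≈ -2.2576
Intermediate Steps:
L = -7300/7 (L = (-15/(-7) + 6*(-⅙)) - 1044 = (-15*(-⅐) - 1) - 1044 = (15/7 - 1) - 1044 = 8/7 - 1044 = -7300/7 ≈ -1042.9)
-16623/(-41958) + ((-4775 - 13791) + L)/7389 = -16623/(-41958) + ((-4775 - 13791) - 7300/7)/7389 = -16623*(-1/41958) + (-18566 - 7300/7)*(1/7389) = 1847/4662 - 137262/7*1/7389 = 1847/4662 - 45754/17241 = -8641001/3827502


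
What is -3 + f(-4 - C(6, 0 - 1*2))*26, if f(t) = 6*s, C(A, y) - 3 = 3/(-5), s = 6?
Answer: 933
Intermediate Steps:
C(A, y) = 12/5 (C(A, y) = 3 + 3/(-5) = 3 + 3*(-⅕) = 3 - ⅗ = 12/5)
f(t) = 36 (f(t) = 6*6 = 36)
-3 + f(-4 - C(6, 0 - 1*2))*26 = -3 + 36*26 = -3 + 936 = 933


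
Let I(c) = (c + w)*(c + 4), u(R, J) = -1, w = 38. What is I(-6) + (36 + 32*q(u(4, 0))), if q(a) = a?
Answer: -60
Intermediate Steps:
I(c) = (4 + c)*(38 + c) (I(c) = (c + 38)*(c + 4) = (38 + c)*(4 + c) = (4 + c)*(38 + c))
I(-6) + (36 + 32*q(u(4, 0))) = (152 + (-6)² + 42*(-6)) + (36 + 32*(-1)) = (152 + 36 - 252) + (36 - 32) = -64 + 4 = -60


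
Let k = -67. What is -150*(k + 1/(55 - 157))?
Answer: 170875/17 ≈ 10051.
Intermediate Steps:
-150*(k + 1/(55 - 157)) = -150*(-67 + 1/(55 - 157)) = -150*(-67 + 1/(-102)) = -150*(-67 - 1/102) = -150*(-6835/102) = 170875/17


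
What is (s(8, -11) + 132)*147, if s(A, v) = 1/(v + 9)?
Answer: 38661/2 ≈ 19331.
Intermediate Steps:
s(A, v) = 1/(9 + v)
(s(8, -11) + 132)*147 = (1/(9 - 11) + 132)*147 = (1/(-2) + 132)*147 = (-1/2 + 132)*147 = (263/2)*147 = 38661/2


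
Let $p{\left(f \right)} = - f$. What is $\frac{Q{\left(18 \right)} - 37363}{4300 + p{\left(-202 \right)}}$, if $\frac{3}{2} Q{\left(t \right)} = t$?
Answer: $- \frac{37351}{4502} \approx -8.2965$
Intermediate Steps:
$Q{\left(t \right)} = \frac{2 t}{3}$
$\frac{Q{\left(18 \right)} - 37363}{4300 + p{\left(-202 \right)}} = \frac{\frac{2}{3} \cdot 18 - 37363}{4300 - -202} = \frac{12 - 37363}{4300 + 202} = - \frac{37351}{4502}$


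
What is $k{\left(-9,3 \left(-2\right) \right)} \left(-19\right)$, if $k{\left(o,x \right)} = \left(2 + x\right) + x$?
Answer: $190$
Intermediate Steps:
$k{\left(o,x \right)} = 2 + 2 x$
$k{\left(-9,3 \left(-2\right) \right)} \left(-19\right) = \left(2 + 2 \cdot 3 \left(-2\right)\right) \left(-19\right) = \left(2 + 2 \left(-6\right)\right) \left(-19\right) = \left(2 - 12\right) \left(-19\right) = \left(-10\right) \left(-19\right) = 190$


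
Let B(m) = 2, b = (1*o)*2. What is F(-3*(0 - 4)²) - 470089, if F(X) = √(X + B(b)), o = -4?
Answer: -470089 + I*√46 ≈ -4.7009e+5 + 6.7823*I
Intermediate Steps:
b = -8 (b = (1*(-4))*2 = -4*2 = -8)
F(X) = √(2 + X) (F(X) = √(X + 2) = √(2 + X))
F(-3*(0 - 4)²) - 470089 = √(2 - 3*(0 - 4)²) - 470089 = √(2 - 3*(-4)²) - 470089 = √(2 - 3*16) - 470089 = √(2 - 48) - 470089 = √(-46) - 470089 = I*√46 - 470089 = -470089 + I*√46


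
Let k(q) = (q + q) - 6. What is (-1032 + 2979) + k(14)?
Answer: 1969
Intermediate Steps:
k(q) = -6 + 2*q (k(q) = 2*q - 6 = -6 + 2*q)
(-1032 + 2979) + k(14) = (-1032 + 2979) + (-6 + 2*14) = 1947 + (-6 + 28) = 1947 + 22 = 1969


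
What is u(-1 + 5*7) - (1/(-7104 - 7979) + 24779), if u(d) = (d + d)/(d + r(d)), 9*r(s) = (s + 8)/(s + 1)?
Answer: -47835085803/1930624 ≈ -24777.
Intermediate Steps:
r(s) = (8 + s)/(9*(1 + s)) (r(s) = ((s + 8)/(s + 1))/9 = ((8 + s)/(1 + s))/9 = (8 + s)/(9*(1 + s)))
u(d) = 2*d/(d + (8 + d)/(9*(1 + d))) (u(d) = (d + d)/(d + (8 + d)/(9*(1 + d))) = (2*d)/(d + (8 + d)/(9*(1 + d))) = 2*d/(d + (8 + d)/(9*(1 + d))))
u(-1 + 5*7) - (1/(-7104 - 7979) + 24779) = 18*(-1 + 5*7)*(1 + (-1 + 5*7))/(8 + (-1 + 5*7) + 9*(-1 + 5*7)*(1 + (-1 + 5*7))) - (1/(-7104 - 7979) + 24779) = 18*(-1 + 35)*(1 + (-1 + 35))/(8 + (-1 + 35) + 9*(-1 + 35)*(1 + (-1 + 35))) - (1/(-15083) + 24779) = 18*34*(1 + 34)/(8 + 34 + 9*34*(1 + 34)) - (-1/15083 + 24779) = 18*34*35/(8 + 34 + 9*34*35) - 1*373741656/15083 = 18*34*35/(8 + 34 + 10710) - 373741656/15083 = 18*34*35/10752 - 373741656/15083 = 18*34*(1/10752)*35 - 373741656/15083 = 255/128 - 373741656/15083 = -47835085803/1930624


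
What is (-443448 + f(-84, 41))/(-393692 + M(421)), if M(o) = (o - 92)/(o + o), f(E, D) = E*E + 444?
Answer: 367068216/331488335 ≈ 1.1073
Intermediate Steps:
f(E, D) = 444 + E**2 (f(E, D) = E**2 + 444 = 444 + E**2)
M(o) = (-92 + o)/(2*o) (M(o) = (-92 + o)/((2*o)) = (-92 + o)*(1/(2*o)) = (-92 + o)/(2*o))
(-443448 + f(-84, 41))/(-393692 + M(421)) = (-443448 + (444 + (-84)**2))/(-393692 + (1/2)*(-92 + 421)/421) = (-443448 + (444 + 7056))/(-393692 + (1/2)*(1/421)*329) = (-443448 + 7500)/(-393692 + 329/842) = -435948/(-331488335/842) = -435948*(-842/331488335) = 367068216/331488335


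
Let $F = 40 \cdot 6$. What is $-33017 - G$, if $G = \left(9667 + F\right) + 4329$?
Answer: $-47253$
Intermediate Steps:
$F = 240$
$G = 14236$ ($G = \left(9667 + 240\right) + 4329 = 9907 + 4329 = 14236$)
$-33017 - G = -33017 - 14236 = -47253$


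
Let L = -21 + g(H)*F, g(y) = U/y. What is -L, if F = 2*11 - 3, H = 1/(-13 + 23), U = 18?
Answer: -3399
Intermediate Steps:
H = ⅒ (H = 1/10 = ⅒ ≈ 0.10000)
g(y) = 18/y
F = 19 (F = 22 - 3 = 19)
L = 3399 (L = -21 + (18/(⅒))*19 = -21 + (18*10)*19 = -21 + 180*19 = -21 + 3420 = 3399)
-L = -1*3399 = -3399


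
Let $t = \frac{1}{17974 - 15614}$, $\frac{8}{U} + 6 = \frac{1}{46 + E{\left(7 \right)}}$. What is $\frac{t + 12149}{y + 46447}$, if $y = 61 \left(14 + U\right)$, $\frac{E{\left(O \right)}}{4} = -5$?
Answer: $\frac{888820871}{3454552424} \approx 0.25729$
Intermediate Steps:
$E{\left(O \right)} = -20$ ($E{\left(O \right)} = 4 \left(-5\right) = -20$)
$U = - \frac{208}{155}$ ($U = \frac{8}{-6 + \frac{1}{46 - 20}} = \frac{8}{-6 + \frac{1}{26}} = \frac{8}{- \frac{155}{26}} = 8 \left(- \frac{26}{155}\right) = - \frac{208}{155} \approx -1.3419$)
$y = \frac{119682}{155}$ ($y = 61 \left(14 - \frac{208}{155}\right) = 61 \cdot \frac{1962}{155} = \frac{119682}{155} \approx 772.14$)
$t = \frac{1}{2360}$ ($t = \frac{1}{17974 - 15614} = \frac{1}{2360} \approx 0.00042373$)
$\frac{t + 12149}{y + 46447} = \frac{\frac{1}{2360} + 12149}{\frac{119682}{155} + 46447} = \frac{28671641}{2360 \cdot \frac{7318967}{155}} = \frac{28671641}{2360} \cdot \frac{155}{7318967} = \frac{888820871}{3454552424}$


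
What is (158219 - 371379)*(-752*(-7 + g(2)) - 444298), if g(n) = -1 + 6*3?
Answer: 96309524880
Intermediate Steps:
g(n) = 17 (g(n) = -1 + 18 = 17)
(158219 - 371379)*(-752*(-7 + g(2)) - 444298) = (158219 - 371379)*(-752*(-7 + 17) - 444298) = -213160*(-7520 - 444298) = -213160*(-451818) = 96309524880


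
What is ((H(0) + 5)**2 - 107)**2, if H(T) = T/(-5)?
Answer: 6724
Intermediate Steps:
H(T) = -T/5 (H(T) = T*(-1/5) = -T/5)
((H(0) + 5)**2 - 107)**2 = ((-1/5*0 + 5)**2 - 107)**2 = ((0 + 5)**2 - 107)**2 = (5**2 - 107)**2 = (25 - 107)**2 = (-82)**2 = 6724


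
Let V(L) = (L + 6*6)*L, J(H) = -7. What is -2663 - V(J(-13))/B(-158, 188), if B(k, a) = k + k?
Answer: -841711/316 ≈ -2663.6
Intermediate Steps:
B(k, a) = 2*k
V(L) = L*(36 + L) (V(L) = (L + 36)*L = (36 + L)*L = L*(36 + L))
-2663 - V(J(-13))/B(-158, 188) = -2663 - (-7*(36 - 7))/(2*(-158)) = -2663 - (-7*29)/(-316) = -2663 - (-203)*(-1)/316 = -2663 - 1*203/316 = -2663 - 203/316 = -841711/316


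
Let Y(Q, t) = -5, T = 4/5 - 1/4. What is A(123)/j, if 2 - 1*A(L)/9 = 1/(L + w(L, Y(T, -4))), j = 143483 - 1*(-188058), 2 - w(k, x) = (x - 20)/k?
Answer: 276093/5105731400 ≈ 5.4075e-5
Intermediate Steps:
T = 11/20 (T = 4*(1/5) - 1*1/4 = 4/5 - 1/4 = 11/20 ≈ 0.55000)
w(k, x) = 2 - (-20 + x)/k (w(k, x) = 2 - (x - 20)/k = 2 - (-20 + x)/k)
j = 331541 (j = 143483 + 188058 = 331541)
A(L) = 18 - 9/(L + (25 + 2*L)/L) (A(L) = 18 - 9/(L + (20 - 1*(-5) + 2*L)/L) = 18 - 9/(L + (20 + 5 + 2*L)/L) = 18 - 9/(L + (25 + 2*L)/L))
A(123)/j = (9*(50 + 2*123**2 + 3*123)/(25 + 123**2 + 2*123))/331541 = (9*(50 + 2*15129 + 369)/(25 + 15129 + 246))*(1/331541) = (9*(50 + 30258 + 369)/15400)*(1/331541) = (9*(1/15400)*30677)*(1/331541) = (276093/15400)*(1/331541) = 276093/5105731400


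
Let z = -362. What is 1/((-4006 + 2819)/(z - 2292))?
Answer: 2654/1187 ≈ 2.2359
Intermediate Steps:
1/((-4006 + 2819)/(z - 2292)) = 1/((-4006 + 2819)/(-362 - 2292)) = 1/(-1187/(-2654)) = 1/(-1187*(-1/2654)) = 1/(1187/2654) = 2654/1187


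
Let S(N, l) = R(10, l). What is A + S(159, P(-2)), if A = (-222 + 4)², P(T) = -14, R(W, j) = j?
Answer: 47510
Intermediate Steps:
A = 47524 (A = (-218)² = 47524)
S(N, l) = l
A + S(159, P(-2)) = 47524 - 14 = 47510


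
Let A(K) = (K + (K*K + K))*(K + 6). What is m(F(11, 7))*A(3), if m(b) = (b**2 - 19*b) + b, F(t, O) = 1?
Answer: -2295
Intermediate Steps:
A(K) = (6 + K)*(K**2 + 2*K) (A(K) = (K + (K**2 + K))*(6 + K) = (K + (K + K**2))*(6 + K) = (K**2 + 2*K)*(6 + K) = (6 + K)*(K**2 + 2*K))
m(b) = b**2 - 18*b
m(F(11, 7))*A(3) = (1*(-18 + 1))*(3*(12 + 3**2 + 8*3)) = (1*(-17))*(3*(12 + 9 + 24)) = -51*45 = -17*135 = -2295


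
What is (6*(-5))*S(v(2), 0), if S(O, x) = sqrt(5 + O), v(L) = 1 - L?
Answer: -60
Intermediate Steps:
(6*(-5))*S(v(2), 0) = (6*(-5))*sqrt(5 + (1 - 1*2)) = -30*sqrt(5 + (1 - 2)) = -30*sqrt(5 - 1) = -30*sqrt(4) = -30*2 = -60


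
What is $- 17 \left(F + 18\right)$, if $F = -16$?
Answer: $-34$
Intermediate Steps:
$- 17 \left(F + 18\right) = - 17 \left(-16 + 18\right) = \left(-17\right) 2 = -34$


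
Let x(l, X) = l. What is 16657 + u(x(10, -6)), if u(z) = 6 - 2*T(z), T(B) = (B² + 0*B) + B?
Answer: 16443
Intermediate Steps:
T(B) = B + B² (T(B) = (B² + 0) + B = B² + B = B + B²)
u(z) = 6 - 2*z*(1 + z)
16657 + u(x(10, -6)) = 16657 + (6 - 2*10*(1 + 10)) = 16657 + (6 - 2*10*11) = 16657 + (6 - 220) = 16657 - 214 = 16443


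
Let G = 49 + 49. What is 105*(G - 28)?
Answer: 7350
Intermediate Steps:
G = 98
105*(G - 28) = 105*(98 - 28) = 105*70 = 7350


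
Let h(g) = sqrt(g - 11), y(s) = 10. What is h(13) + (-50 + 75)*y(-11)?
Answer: 250 + sqrt(2) ≈ 251.41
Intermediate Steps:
h(g) = sqrt(-11 + g)
h(13) + (-50 + 75)*y(-11) = sqrt(-11 + 13) + (-50 + 75)*10 = sqrt(2) + 25*10 = sqrt(2) + 250 = 250 + sqrt(2)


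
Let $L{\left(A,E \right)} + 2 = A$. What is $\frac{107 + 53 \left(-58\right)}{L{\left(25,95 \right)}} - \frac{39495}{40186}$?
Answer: $- \frac{5223489}{40186} \approx -129.98$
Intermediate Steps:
$L{\left(A,E \right)} = -2 + A$
$\frac{107 + 53 \left(-58\right)}{L{\left(25,95 \right)}} - \frac{39495}{40186} = \frac{107 + 53 \left(-58\right)}{-2 + 25} - \frac{39495}{40186} = \frac{107 - 3074}{23} - \frac{39495}{40186} = \left(-2967\right) \frac{1}{23} - \frac{39495}{40186} = -129 - \frac{39495}{40186} = - \frac{5223489}{40186}$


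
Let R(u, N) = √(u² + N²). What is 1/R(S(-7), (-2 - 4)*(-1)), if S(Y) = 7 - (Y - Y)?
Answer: √85/85 ≈ 0.10847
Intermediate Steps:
S(Y) = 7 (S(Y) = 7 - 1*0 = 7 + 0 = 7)
R(u, N) = √(N² + u²)
1/R(S(-7), (-2 - 4)*(-1)) = 1/(√(((-2 - 4)*(-1))² + 7²)) = 1/(√((-6*(-1))² + 49)) = 1/(√(6² + 49)) = 1/(√(36 + 49)) = 1/(√85) = √85/85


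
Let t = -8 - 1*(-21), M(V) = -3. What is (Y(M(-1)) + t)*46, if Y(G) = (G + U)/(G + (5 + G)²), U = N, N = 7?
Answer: 782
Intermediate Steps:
t = 13 (t = -8 + 21 = 13)
U = 7
Y(G) = (7 + G)/(G + (5 + G)²) (Y(G) = (G + 7)/(G + (5 + G)²) = (7 + G)/(G + (5 + G)²))
(Y(M(-1)) + t)*46 = ((7 - 3)/(-3 + (5 - 3)²) + 13)*46 = (4/(-3 + 2²) + 13)*46 = (4/(-3 + 4) + 13)*46 = (4/1 + 13)*46 = (1*4 + 13)*46 = (4 + 13)*46 = 17*46 = 782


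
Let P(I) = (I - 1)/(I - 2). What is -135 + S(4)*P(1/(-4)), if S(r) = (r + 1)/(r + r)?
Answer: -9695/72 ≈ -134.65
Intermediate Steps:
S(r) = (1 + r)/(2*r) (S(r) = (1 + r)/((2*r)) = (1 + r)*(1/(2*r)) = (1 + r)/(2*r))
P(I) = (-1 + I)/(-2 + I)
-135 + S(4)*P(1/(-4)) = -135 + ((½)*(1 + 4)/4)*((-1 + 1/(-4))/(-2 + 1/(-4))) = -135 + ((½)*(¼)*5)*((-1 + 1*(-¼))/(-2 + 1*(-¼))) = -135 + 5*((-1 - ¼)/(-2 - ¼))/8 = -135 + 5*(-5/4/(-9/4))/8 = -135 + 5*(-4/9*(-5/4))/8 = -135 + (5/8)*(5/9) = -135 + 25/72 = -9695/72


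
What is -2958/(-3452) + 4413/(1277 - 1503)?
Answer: -1820646/97519 ≈ -18.670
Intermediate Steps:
-2958/(-3452) + 4413/(1277 - 1503) = -2958*(-1/3452) + 4413/(-226) = 1479/1726 + 4413*(-1/226) = 1479/1726 - 4413/226 = -1820646/97519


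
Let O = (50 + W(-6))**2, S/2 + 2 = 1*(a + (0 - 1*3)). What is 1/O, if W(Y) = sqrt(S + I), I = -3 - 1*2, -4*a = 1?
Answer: 4/(100 + I*sqrt(62))**2 ≈ 0.00039264 - 6.2218e-5*I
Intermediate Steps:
a = -1/4 (a = -1/4*1 = -1/4 ≈ -0.25000)
I = -5 (I = -3 - 2 = -5)
S = -21/2 (S = -4 + 2*(1*(-1/4 + (0 - 1*3))) = -4 + 2*(1*(-1/4 + (0 - 3))) = -4 + 2*(1*(-1/4 - 3)) = -4 + 2*(1*(-13/4)) = -4 + 2*(-13/4) = -4 - 13/2 = -21/2 ≈ -10.500)
W(Y) = I*sqrt(62)/2 (W(Y) = sqrt(-21/2 - 5) = sqrt(-31/2) = I*sqrt(62)/2)
O = (50 + I*sqrt(62)/2)**2 ≈ 2484.5 + 393.7*I
1/O = 1/((100 + I*sqrt(62))**2/4) = 4/(100 + I*sqrt(62))**2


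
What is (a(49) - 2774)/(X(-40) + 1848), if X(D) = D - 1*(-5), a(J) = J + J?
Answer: -2676/1813 ≈ -1.4760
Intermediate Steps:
a(J) = 2*J
X(D) = 5 + D (X(D) = D + 5 = 5 + D)
(a(49) - 2774)/(X(-40) + 1848) = (2*49 - 2774)/((5 - 40) + 1848) = (98 - 2774)/(-35 + 1848) = -2676/1813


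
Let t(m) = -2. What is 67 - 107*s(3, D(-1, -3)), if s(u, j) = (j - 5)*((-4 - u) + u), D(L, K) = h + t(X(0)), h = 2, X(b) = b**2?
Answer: -2073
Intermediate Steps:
D(L, K) = 0 (D(L, K) = 2 - 2 = 0)
s(u, j) = 20 - 4*j (s(u, j) = (-5 + j)*(-4) = 20 - 4*j)
67 - 107*s(3, D(-1, -3)) = 67 - 107*(20 - 4*0) = 67 - 107*(20 + 0) = 67 - 107*20 = 67 - 2140 = -2073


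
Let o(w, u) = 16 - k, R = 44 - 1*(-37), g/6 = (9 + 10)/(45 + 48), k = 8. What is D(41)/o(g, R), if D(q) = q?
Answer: 41/8 ≈ 5.1250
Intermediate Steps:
g = 38/31 (g = 6*((9 + 10)/(45 + 48)) = 6*(19/93) = 38/31 ≈ 1.2258)
R = 81 (R = 44 + 37 = 81)
o(w, u) = 8 (o(w, u) = 16 - 1*8 = 16 - 8 = 8)
D(41)/o(g, R) = 41/8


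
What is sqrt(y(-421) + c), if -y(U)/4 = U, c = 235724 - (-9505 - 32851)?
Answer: 2*sqrt(69941) ≈ 528.93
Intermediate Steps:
c = 278080 (c = 235724 - 1*(-42356) = 235724 + 42356 = 278080)
y(U) = -4*U
sqrt(y(-421) + c) = sqrt(-4*(-421) + 278080) = sqrt(1684 + 278080) = sqrt(279764) = 2*sqrt(69941)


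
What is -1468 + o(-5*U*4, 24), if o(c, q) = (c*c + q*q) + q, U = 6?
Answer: 13532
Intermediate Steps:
o(c, q) = q + c**2 + q**2 (o(c, q) = (c**2 + q**2) + q = q + c**2 + q**2)
-1468 + o(-5*U*4, 24) = -1468 + (24 + (-5*6*4)**2 + 24**2) = -1468 + (24 + (-30*4)**2 + 576) = -1468 + (24 + (-120)**2 + 576) = -1468 + (24 + 14400 + 576) = -1468 + 15000 = 13532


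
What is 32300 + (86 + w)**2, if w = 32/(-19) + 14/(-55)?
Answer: 42988975836/1092025 ≈ 39366.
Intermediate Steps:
w = -2026/1045 (w = 32*(-1/19) + 14*(-1/55) = -32/19 - 14/55 = -2026/1045 ≈ -1.9388)
32300 + (86 + w)**2 = 32300 + (86 - 2026/1045)**2 = 32300 + (87844/1045)**2 = 32300 + 7716568336/1092025 = 42988975836/1092025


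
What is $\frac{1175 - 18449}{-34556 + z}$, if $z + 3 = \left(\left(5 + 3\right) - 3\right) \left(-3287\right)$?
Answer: $\frac{2879}{8499} \approx 0.33875$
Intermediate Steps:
$z = -16438$ ($z = -3 + \left(\left(5 + 3\right) - 3\right) \left(-3287\right) = -3 + \left(8 - 3\right) \left(-3287\right) = -3 + 5 \left(-3287\right) = -3 - 16435 = -16438$)
$\frac{1175 - 18449}{-34556 + z} = \frac{1175 - 18449}{-34556 - 16438} = - \frac{17274}{-50994} = \left(-17274\right) \left(- \frac{1}{50994}\right) = \frac{2879}{8499}$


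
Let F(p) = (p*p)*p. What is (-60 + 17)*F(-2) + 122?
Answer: 466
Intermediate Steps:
F(p) = p³ (F(p) = p²*p = p³)
(-60 + 17)*F(-2) + 122 = (-60 + 17)*(-2)³ + 122 = -43*(-8) + 122 = 344 + 122 = 466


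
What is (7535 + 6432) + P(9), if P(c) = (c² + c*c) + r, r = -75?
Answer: 14054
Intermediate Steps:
P(c) = -75 + 2*c² (P(c) = (c² + c*c) - 75 = (c² + c²) - 75 = 2*c² - 75 = -75 + 2*c²)
(7535 + 6432) + P(9) = (7535 + 6432) + (-75 + 2*9²) = 13967 + (-75 + 2*81) = 13967 + (-75 + 162) = 13967 + 87 = 14054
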